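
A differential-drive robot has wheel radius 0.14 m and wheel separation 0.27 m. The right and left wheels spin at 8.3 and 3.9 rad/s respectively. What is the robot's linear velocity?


vR = r*wR = 0.14*8.3 = 1.162 m/s
vL = r*wL = 0.14*3.9 = 0.546 m/s
v = (vR+vL)/2 = 0.854 m/s
omega = (vR-vL)/L = 2.2815 rad/s
linear velocity = 0.854 m/s


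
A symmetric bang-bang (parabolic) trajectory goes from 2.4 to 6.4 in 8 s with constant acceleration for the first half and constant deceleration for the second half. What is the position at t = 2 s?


Symmetric rest-to-rest: each phase covers (pf-p0)/2 in time T/2. 0.5*a*(T/2)^2 = (pf-p0)/2 => a = 4*(pf-p0)/T^2
a = 4*(6.4-2.4)/8^2 = 0.25
t = 2 is in the acceleration phase (t <= T/2).
p = p0 + 0.5*a*t^2 = 2.4 + 0.5*0.25*2^2
= 2.9


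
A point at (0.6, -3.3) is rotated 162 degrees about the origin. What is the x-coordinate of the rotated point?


x' = x*cos(theta) - y*sin(theta)
cos(162 deg) = -0.9511, sin(162 deg) = 0.309
x' = 0.6 * -0.9511 - -3.3 * 0.309
= -0.5706 - -1.0198
= 0.4491


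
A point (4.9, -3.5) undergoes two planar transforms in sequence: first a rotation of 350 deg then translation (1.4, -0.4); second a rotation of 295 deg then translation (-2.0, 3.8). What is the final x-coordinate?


After transform 1:
x1 = cos(350)*4.9 - sin(350)*-3.5 + 1.4 = 5.6178
y1 = sin(350)*4.9 + cos(350)*-3.5 + -0.4 = -4.6977
After transform 2:
x2 = cos(295)*5.6178 - sin(295)*-4.6977 + -2.0
= -3.8834


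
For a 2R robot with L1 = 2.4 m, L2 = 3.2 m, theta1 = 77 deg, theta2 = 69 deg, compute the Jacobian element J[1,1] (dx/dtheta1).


J[1,1] = -L1*sin(t1) - L2*sin(t1+t2)
= -2.4*sin(77) - 3.2*sin(146)
= -4.1279


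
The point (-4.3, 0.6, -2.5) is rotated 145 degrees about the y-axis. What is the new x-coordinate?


Rotation about y-axis: x' = x*cos(theta) + z*sin(theta)
= -4.3 * -0.8192 + -2.5 * 0.5736
= 2.0884


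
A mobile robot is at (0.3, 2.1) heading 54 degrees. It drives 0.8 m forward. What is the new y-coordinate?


y_new = y0 + d*sin(theta)
= 2.1 + 0.8*sin(54)
= 2.1 + 0.6472
= 2.7472


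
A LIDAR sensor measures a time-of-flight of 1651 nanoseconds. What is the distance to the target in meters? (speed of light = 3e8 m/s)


tof = 1651 ns = 1.651e-06 s
dist = c * tof / 2
= 3e8 * 1.651e-06 / 2
= 247.65 m


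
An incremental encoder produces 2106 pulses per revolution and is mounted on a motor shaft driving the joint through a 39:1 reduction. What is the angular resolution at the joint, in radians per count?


counts per rev = 2106
effective counts at joint = 2106 * 39 = 82134
resolution = 2*pi / 82134
= 7.6499e-05 rad/count


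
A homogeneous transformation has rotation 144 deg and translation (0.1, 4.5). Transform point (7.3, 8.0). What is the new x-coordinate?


x' = cos(theta)*px - sin(theta)*py + tx
= -0.809*7.3 - 0.5878*8.0 + 0.1
= -10.5081


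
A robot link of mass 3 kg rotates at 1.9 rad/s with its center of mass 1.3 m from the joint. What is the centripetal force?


F = m * omega^2 * r
= 3 * 1.9^2 * 1.3
= 3 * 3.61 * 1.3
= 14.079 N


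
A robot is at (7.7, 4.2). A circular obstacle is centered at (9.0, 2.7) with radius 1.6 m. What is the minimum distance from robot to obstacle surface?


center_dist = sqrt((7.7-9.0)^2 + (4.2-2.7)^2)
= sqrt(1.69 + 2.25)
= 1.9849
min_dist = center_dist - radius = 1.9849 - 1.6 = 0.3849 m


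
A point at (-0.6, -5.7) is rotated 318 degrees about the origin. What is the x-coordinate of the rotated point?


x' = x*cos(theta) - y*sin(theta)
cos(318 deg) = 0.7431, sin(318 deg) = -0.6691
x' = -0.6 * 0.7431 - -5.7 * -0.6691
= -0.4459 - 3.814
= -4.2599


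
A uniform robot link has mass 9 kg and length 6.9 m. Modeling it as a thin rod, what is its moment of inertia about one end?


I = (1/3) * m * L^2
= (1/3) * 9 * 6.9^2
= 0.333333 * 9 * 47.61
= 142.83 kg*m^2


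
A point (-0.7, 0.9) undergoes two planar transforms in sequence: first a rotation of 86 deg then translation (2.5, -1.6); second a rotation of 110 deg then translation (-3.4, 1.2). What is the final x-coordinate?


After transform 1:
x1 = cos(86)*-0.7 - sin(86)*0.9 + 2.5 = 1.5534
y1 = sin(86)*-0.7 + cos(86)*0.9 + -1.6 = -2.2355
After transform 2:
x2 = cos(110)*1.5534 - sin(110)*-2.2355 + -3.4
= -1.8306


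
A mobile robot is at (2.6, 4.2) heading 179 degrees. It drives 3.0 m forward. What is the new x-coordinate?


x_new = x0 + d*cos(theta)
= 2.6 + 3.0*cos(179)
= 2.6 + -2.9995
= -0.3995


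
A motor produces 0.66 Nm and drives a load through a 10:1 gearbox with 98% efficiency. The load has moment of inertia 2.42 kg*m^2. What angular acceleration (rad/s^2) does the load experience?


tau_out = tau_motor * N * eta
= 0.66 * 10 * 0.98 = 6.468 Nm
alpha = tau_out / I = 6.468 / 2.42
= 2.6727 rad/s^2


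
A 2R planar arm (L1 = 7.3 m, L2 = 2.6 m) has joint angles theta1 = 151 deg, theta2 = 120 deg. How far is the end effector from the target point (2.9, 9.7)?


End effector via forward kinematics:
x = L1*cos(t1) + L2*cos(t1+t2) = -6.3393
y = L1*sin(t1) + L2*sin(t1+t2) = 0.9395
Distance to target:
d = sqrt((2.9 - -6.3393)^2 + (9.7 - 0.9395)^2)
= sqrt(85.3655 + 76.7463)
= 12.7323 m


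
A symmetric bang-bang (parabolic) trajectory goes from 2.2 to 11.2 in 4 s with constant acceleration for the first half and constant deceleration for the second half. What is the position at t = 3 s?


Symmetric rest-to-rest: each phase covers (pf-p0)/2 in time T/2. 0.5*a*(T/2)^2 = (pf-p0)/2 => a = 4*(pf-p0)/T^2
a = 4*(11.2-2.2)/4^2 = 2.25
t = 3 is in the deceleration phase (t > T/2).
p = pf - 0.5*a*(T-t)^2 = 11.2 - 0.5*2.25*1^2
= 10.075


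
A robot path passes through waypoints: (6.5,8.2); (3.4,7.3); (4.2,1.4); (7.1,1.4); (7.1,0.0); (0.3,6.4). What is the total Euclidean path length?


Segment lengths:
  seg1 = sqrt((-3.1)^2 + (-0.9)^2) = 3.228
  seg2 = sqrt((0.8)^2 + (-5.9)^2) = 5.954
  seg3 = sqrt((2.9)^2 + (0.0)^2) = 2.9
  seg4 = sqrt((0.0)^2 + (-1.4)^2) = 1.4
  seg5 = sqrt((-6.8)^2 + (6.4)^2) = 9.3381
Total = 22.8201


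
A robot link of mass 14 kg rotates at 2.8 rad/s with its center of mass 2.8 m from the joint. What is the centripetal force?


F = m * omega^2 * r
= 14 * 2.8^2 * 2.8
= 14 * 7.84 * 2.8
= 307.328 N


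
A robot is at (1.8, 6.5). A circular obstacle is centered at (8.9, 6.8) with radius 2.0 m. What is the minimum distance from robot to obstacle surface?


center_dist = sqrt((1.8-8.9)^2 + (6.5-6.8)^2)
= sqrt(50.41 + 0.09)
= 7.1063
min_dist = center_dist - radius = 7.1063 - 2.0 = 5.1063 m


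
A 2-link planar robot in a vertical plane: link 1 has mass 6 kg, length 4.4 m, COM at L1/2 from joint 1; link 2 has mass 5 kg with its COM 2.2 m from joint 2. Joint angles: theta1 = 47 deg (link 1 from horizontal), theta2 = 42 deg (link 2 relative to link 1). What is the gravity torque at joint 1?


Horizontal distance from joint 1 to link-1 COM:
  x_c1 = (L1/2)*cos(t1) = 2.2 * 0.682 = 1.5004 m
Horizontal distance from joint 1 to link-2 COM:
  x_c2 = L1*cos(t1) + Lc2*cos(t1+t2)
       = 4.4*0.682 + 2.2*0.0175 = 3.0392 m
tau1 = m1*g*x_c1 + m2*g*x_c2
     = 6*9.81*1.5004 + 5*9.81*3.0392
     = 88.3133 + 149.0722
     = 237.3855 Nm


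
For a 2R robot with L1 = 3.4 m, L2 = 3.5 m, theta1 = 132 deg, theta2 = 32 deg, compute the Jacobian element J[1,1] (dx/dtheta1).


J[1,1] = -L1*sin(t1) - L2*sin(t1+t2)
= -3.4*sin(132) - 3.5*sin(164)
= -3.4914


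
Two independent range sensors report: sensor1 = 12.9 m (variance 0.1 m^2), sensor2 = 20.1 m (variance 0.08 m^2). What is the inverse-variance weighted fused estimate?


w1 = (1/var1) / (1/var1 + 1/var2)
   = 10.0 / (10.0 + 12.5) = 0.4444
w2 = 1 - w1 = 0.5556
fused = w1*s1 + w2*s2 = 5.7333 + 11.1667
= 16.9 m


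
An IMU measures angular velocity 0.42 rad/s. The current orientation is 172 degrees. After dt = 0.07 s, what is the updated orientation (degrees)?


delta_theta = w * dt = 0.42 * 0.07 = 0.0294 rad
= 1.6845 deg
theta_new = 172 + 1.6845 = 173.6845 deg


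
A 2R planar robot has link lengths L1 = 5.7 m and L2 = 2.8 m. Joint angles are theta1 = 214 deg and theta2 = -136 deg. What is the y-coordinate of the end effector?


Convert angles to radians: theta1 = 3.735, theta2 = -2.3736
y = L1*sin(theta1) + L2*sin(theta1+theta2)
y = -3.1874 + 2.7388
y = -0.4486


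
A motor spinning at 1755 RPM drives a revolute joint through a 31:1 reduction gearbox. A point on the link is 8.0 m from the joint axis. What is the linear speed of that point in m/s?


omega_motor = 1755 * 2*pi/60 = 183.7832 rad/s
omega_joint = omega_motor / 31 = 5.9285 rad/s
v = omega_joint * r = 5.9285 * 8.0
= 47.4279 m/s


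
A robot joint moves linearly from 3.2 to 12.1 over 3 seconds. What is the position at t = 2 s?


s = t/T = 2/3 = 0.6667
p(t) = p0 + (pf-p0)*s
= 3.2 + (12.1 - 3.2) * 0.6667
= 9.1333


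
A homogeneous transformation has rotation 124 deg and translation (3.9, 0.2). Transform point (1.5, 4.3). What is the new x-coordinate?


x' = cos(theta)*px - sin(theta)*py + tx
= -0.5592*1.5 - 0.829*4.3 + 3.9
= -0.5037


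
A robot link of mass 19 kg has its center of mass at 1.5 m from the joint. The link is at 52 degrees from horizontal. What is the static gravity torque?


tau = m*g*L*cos(angle)
= 19 * 9.81 * 1.5 * cos(52 deg)
= 19 * 9.81 * 1.5 * 0.6157
= 172.1297 Nm


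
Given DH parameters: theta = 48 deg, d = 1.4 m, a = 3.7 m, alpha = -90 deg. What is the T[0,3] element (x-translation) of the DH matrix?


T[0,3] = a * cos(theta)
= 3.7 * cos(48 deg)
= 3.7 * 0.6691
= 2.4758


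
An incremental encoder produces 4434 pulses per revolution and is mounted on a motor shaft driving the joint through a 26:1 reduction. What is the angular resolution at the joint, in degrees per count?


counts per rev = 4434
effective counts at joint = 4434 * 26 = 115284
resolution = 360 / 115284
= 0.0031 deg/count


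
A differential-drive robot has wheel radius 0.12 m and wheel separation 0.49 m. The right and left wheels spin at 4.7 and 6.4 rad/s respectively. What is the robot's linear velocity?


vR = r*wR = 0.12*4.7 = 0.564 m/s
vL = r*wL = 0.12*6.4 = 0.768 m/s
v = (vR+vL)/2 = 0.666 m/s
omega = (vR-vL)/L = -0.4163 rad/s
linear velocity = 0.666 m/s


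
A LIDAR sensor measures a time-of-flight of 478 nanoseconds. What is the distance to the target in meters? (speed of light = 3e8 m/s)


tof = 478 ns = 4.78e-07 s
dist = c * tof / 2
= 3e8 * 4.78e-07 / 2
= 71.7 m


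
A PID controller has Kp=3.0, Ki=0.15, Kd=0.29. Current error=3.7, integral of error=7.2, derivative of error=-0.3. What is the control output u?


u = Kp*e + Ki*int(e) + Kd*de/dt
= 3.0*3.7 + 0.15*7.2 + 0.29*(-0.3)
= 11.1 + 1.08 + -0.087
= 12.093


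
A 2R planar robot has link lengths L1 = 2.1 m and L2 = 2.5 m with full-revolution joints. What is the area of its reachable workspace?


r_max = L1 + L2 = 4.6 m
r_min = |L1 - L2| = 0.4 m
Area = pi*(r_max^2 - r_min^2)
= pi*(21.16 - 0.16)
= pi * 21.0
= 65.9734 m^2


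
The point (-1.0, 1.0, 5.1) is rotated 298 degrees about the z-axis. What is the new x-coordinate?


Rotation about z-axis: x' = x*cos(theta) - y*sin(theta)
= -1.0 * 0.4695 - 1.0 * -0.8829
= 0.4135


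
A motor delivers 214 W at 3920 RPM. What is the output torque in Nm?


omega = 3920 * 2*pi/60 = 410.5014 rad/s
tau = P / omega = 214 / 410.5014
= 0.5213 Nm


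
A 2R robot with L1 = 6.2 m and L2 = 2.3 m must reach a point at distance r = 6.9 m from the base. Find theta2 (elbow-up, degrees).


cos(theta2) = (r^2 - L1^2 - L2^2) / (2*L1*L2)
cos(theta2) = (47.61 - 38.44 - 5.29) / 28.52
cos(theta2) = 0.136045
theta2 = 82.181 degrees


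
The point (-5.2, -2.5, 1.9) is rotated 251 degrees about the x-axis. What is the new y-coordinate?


Rotation about x-axis: y' = y*cos(theta) - z*sin(theta)
= -2.5 * -0.3256 - 1.9 * -0.9455
= 2.6104


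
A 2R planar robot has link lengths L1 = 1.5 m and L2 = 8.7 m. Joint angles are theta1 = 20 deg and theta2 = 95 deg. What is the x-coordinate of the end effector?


Convert angles to radians: theta1 = 0.3491, theta2 = 1.6581
x = L1*cos(theta1) + L2*cos(theta1+theta2)
x = 1.4095 + -3.6768
x = -2.2672


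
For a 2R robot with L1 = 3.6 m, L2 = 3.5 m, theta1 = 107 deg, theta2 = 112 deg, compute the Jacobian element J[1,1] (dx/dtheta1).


J[1,1] = -L1*sin(t1) - L2*sin(t1+t2)
= -3.6*sin(107) - 3.5*sin(219)
= -1.2401


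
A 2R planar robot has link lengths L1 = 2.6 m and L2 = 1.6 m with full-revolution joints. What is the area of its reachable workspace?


r_max = L1 + L2 = 4.2 m
r_min = |L1 - L2| = 1.0 m
Area = pi*(r_max^2 - r_min^2)
= pi*(17.64 - 1.0)
= pi * 16.64
= 52.2761 m^2


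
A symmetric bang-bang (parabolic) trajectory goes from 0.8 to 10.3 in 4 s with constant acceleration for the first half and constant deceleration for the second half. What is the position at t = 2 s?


Symmetric rest-to-rest: each phase covers (pf-p0)/2 in time T/2. 0.5*a*(T/2)^2 = (pf-p0)/2 => a = 4*(pf-p0)/T^2
a = 4*(10.3-0.8)/4^2 = 2.375
t = 2 is in the acceleration phase (t <= T/2).
p = p0 + 0.5*a*t^2 = 0.8 + 0.5*2.375*2^2
= 5.55


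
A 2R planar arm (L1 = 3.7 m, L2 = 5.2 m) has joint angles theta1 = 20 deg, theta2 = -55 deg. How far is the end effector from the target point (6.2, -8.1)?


End effector via forward kinematics:
x = L1*cos(t1) + L2*cos(t1+t2) = 7.7365
y = L1*sin(t1) + L2*sin(t1+t2) = -1.7171
Distance to target:
d = sqrt((6.2 - 7.7365)^2 + (-8.1 - -1.7171)^2)
= sqrt(2.3607 + 40.7411)
= 6.5652 m


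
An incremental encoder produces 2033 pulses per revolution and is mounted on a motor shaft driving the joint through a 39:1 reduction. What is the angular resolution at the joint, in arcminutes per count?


counts per rev = 2033
effective counts at joint = 2033 * 39 = 79287
resolution = 360*60 / 79287
= 0.2724 arcmin/count


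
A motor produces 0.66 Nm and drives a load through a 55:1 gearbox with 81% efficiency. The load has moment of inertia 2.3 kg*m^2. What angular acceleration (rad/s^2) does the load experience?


tau_out = tau_motor * N * eta
= 0.66 * 55 * 0.81 = 29.403 Nm
alpha = tau_out / I = 29.403 / 2.3
= 12.7839 rad/s^2


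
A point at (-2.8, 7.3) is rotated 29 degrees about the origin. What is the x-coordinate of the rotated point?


x' = x*cos(theta) - y*sin(theta)
cos(29 deg) = 0.8746, sin(29 deg) = 0.4848
x' = -2.8 * 0.8746 - 7.3 * 0.4848
= -2.4489 - 3.5391
= -5.988


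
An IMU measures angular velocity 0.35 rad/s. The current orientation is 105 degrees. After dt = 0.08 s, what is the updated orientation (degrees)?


delta_theta = w * dt = 0.35 * 0.08 = 0.028 rad
= 1.6043 deg
theta_new = 105 + 1.6043 = 106.6043 deg


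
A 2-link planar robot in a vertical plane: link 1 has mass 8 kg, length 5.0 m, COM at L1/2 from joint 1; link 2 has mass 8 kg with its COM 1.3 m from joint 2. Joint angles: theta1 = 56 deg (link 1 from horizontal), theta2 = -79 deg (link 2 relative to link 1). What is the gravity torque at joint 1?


Horizontal distance from joint 1 to link-1 COM:
  x_c1 = (L1/2)*cos(t1) = 2.5 * 0.5592 = 1.398 m
Horizontal distance from joint 1 to link-2 COM:
  x_c2 = L1*cos(t1) + Lc2*cos(t1+t2)
       = 5.0*0.5592 + 1.3*0.9205 = 3.9926 m
tau1 = m1*g*x_c1 + m2*g*x_c2
     = 8*9.81*1.398 + 8*9.81*3.9926
     = 109.7136 + 313.3409
     = 423.0545 Nm


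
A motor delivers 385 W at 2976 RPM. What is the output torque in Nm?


omega = 2976 * 2*pi/60 = 311.646 rad/s
tau = P / omega = 385 / 311.646
= 1.2354 Nm


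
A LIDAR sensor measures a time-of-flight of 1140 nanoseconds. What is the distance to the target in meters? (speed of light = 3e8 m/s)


tof = 1140 ns = 1.14e-06 s
dist = c * tof / 2
= 3e8 * 1.14e-06 / 2
= 171.0 m


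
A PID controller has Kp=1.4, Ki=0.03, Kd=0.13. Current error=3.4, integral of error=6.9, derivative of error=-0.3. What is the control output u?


u = Kp*e + Ki*int(e) + Kd*de/dt
= 1.4*3.4 + 0.03*6.9 + 0.13*(-0.3)
= 4.76 + 0.207 + -0.039
= 4.928


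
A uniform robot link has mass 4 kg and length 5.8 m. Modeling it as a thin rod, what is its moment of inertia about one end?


I = (1/3) * m * L^2
= (1/3) * 4 * 5.8^2
= 0.333333 * 4 * 33.64
= 44.8533 kg*m^2


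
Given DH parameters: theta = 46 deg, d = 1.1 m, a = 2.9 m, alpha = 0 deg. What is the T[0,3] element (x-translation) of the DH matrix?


T[0,3] = a * cos(theta)
= 2.9 * cos(46 deg)
= 2.9 * 0.6947
= 2.0145


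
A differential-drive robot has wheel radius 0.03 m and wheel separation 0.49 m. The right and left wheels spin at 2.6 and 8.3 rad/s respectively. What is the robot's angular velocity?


vR = r*wR = 0.03*2.6 = 0.078 m/s
vL = r*wL = 0.03*8.3 = 0.249 m/s
v = (vR+vL)/2 = 0.1635 m/s
omega = (vR-vL)/L = -0.349 rad/s
angular velocity = -0.349 rad/s


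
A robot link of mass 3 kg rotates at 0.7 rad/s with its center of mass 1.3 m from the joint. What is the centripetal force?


F = m * omega^2 * r
= 3 * 0.7^2 * 1.3
= 3 * 0.49 * 1.3
= 1.911 N


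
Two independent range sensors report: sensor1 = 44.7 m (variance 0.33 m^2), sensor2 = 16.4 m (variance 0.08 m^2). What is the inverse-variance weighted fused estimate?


w1 = (1/var1) / (1/var1 + 1/var2)
   = 3.0303 / (3.0303 + 12.5) = 0.1951
w2 = 1 - w1 = 0.8049
fused = w1*s1 + w2*s2 = 8.722 + 13.2
= 21.922 m


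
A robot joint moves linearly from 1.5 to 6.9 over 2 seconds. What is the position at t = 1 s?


s = t/T = 1/2 = 0.5
p(t) = p0 + (pf-p0)*s
= 1.5 + (6.9 - 1.5) * 0.5
= 4.2


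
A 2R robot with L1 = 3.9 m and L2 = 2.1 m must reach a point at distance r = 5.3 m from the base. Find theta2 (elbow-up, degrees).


cos(theta2) = (r^2 - L1^2 - L2^2) / (2*L1*L2)
cos(theta2) = (28.09 - 15.21 - 4.41) / 16.38
cos(theta2) = 0.517094
theta2 = 58.8625 degrees


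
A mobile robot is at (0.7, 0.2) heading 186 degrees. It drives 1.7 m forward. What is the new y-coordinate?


y_new = y0 + d*sin(theta)
= 0.2 + 1.7*sin(186)
= 0.2 + -0.1777
= 0.0223


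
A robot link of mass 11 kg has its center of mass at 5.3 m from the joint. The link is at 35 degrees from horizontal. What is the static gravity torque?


tau = m*g*L*cos(angle)
= 11 * 9.81 * 5.3 * cos(35 deg)
= 11 * 9.81 * 5.3 * 0.8192
= 468.4919 Nm


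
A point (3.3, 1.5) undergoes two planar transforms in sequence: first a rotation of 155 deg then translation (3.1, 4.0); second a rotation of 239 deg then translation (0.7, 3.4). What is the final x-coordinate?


After transform 1:
x1 = cos(155)*3.3 - sin(155)*1.5 + 3.1 = -0.5247
y1 = sin(155)*3.3 + cos(155)*1.5 + 4.0 = 4.0352
After transform 2:
x2 = cos(239)*-0.5247 - sin(239)*4.0352 + 0.7
= 4.4291


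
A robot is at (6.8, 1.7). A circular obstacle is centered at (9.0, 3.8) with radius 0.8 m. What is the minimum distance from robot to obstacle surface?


center_dist = sqrt((6.8-9.0)^2 + (1.7-3.8)^2)
= sqrt(4.84 + 4.41)
= 3.0414
min_dist = center_dist - radius = 3.0414 - 0.8 = 2.2414 m


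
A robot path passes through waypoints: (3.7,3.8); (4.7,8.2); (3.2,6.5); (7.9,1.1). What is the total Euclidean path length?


Segment lengths:
  seg1 = sqrt((1.0)^2 + (4.4)^2) = 4.5122
  seg2 = sqrt((-1.5)^2 + (-1.7)^2) = 2.2672
  seg3 = sqrt((4.7)^2 + (-5.4)^2) = 7.1589
Total = 13.9383


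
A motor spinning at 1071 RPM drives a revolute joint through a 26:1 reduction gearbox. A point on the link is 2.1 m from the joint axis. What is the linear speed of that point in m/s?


omega_motor = 1071 * 2*pi/60 = 112.1549 rad/s
omega_joint = omega_motor / 26 = 4.3136 rad/s
v = omega_joint * r = 4.3136 * 2.1
= 9.0587 m/s


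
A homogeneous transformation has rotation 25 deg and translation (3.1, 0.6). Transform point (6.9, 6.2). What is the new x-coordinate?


x' = cos(theta)*px - sin(theta)*py + tx
= 0.9063*6.9 - 0.4226*6.2 + 3.1
= 6.7333


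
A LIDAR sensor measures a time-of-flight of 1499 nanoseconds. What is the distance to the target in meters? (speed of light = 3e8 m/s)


tof = 1499 ns = 1.499e-06 s
dist = c * tof / 2
= 3e8 * 1.499e-06 / 2
= 224.85 m


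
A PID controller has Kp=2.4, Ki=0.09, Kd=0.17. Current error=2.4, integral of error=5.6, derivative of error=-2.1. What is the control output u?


u = Kp*e + Ki*int(e) + Kd*de/dt
= 2.4*2.4 + 0.09*5.6 + 0.17*(-2.1)
= 5.76 + 0.504 + -0.357
= 5.907


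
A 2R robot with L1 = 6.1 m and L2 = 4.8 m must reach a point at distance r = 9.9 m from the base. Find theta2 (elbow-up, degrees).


cos(theta2) = (r^2 - L1^2 - L2^2) / (2*L1*L2)
cos(theta2) = (98.01 - 37.21 - 23.04) / 58.56
cos(theta2) = 0.644809
theta2 = 49.8487 degrees


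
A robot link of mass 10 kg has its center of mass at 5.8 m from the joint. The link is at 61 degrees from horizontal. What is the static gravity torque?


tau = m*g*L*cos(angle)
= 10 * 9.81 * 5.8 * cos(61 deg)
= 10 * 9.81 * 5.8 * 0.4848
= 275.847 Nm


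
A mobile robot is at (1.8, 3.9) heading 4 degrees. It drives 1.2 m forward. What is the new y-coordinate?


y_new = y0 + d*sin(theta)
= 3.9 + 1.2*sin(4)
= 3.9 + 0.0837
= 3.9837


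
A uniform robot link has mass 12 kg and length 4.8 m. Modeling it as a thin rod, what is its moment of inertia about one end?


I = (1/3) * m * L^2
= (1/3) * 12 * 4.8^2
= 0.333333 * 12 * 23.04
= 92.16 kg*m^2


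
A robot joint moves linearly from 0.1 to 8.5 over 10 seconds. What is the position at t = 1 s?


s = t/T = 1/10 = 0.1
p(t) = p0 + (pf-p0)*s
= 0.1 + (8.5 - 0.1) * 0.1
= 0.94


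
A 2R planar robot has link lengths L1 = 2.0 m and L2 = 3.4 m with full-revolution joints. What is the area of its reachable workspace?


r_max = L1 + L2 = 5.4 m
r_min = |L1 - L2| = 1.4 m
Area = pi*(r_max^2 - r_min^2)
= pi*(29.16 - 1.96)
= pi * 27.2
= 85.4513 m^2


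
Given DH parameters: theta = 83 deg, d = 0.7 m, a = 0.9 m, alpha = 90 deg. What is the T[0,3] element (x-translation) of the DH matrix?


T[0,3] = a * cos(theta)
= 0.9 * cos(83 deg)
= 0.9 * 0.1219
= 0.1097


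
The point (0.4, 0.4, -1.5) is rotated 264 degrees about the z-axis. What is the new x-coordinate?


Rotation about z-axis: x' = x*cos(theta) - y*sin(theta)
= 0.4 * -0.1045 - 0.4 * -0.9945
= 0.356


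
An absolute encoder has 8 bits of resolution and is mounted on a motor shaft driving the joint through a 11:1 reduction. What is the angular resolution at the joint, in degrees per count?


counts = 2^8 = 256
effective counts at joint = 256 * 11 = 2816
resolution = 360 / 2816
= 0.1278 deg/count


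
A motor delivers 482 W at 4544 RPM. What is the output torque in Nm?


omega = 4544 * 2*pi/60 = 475.8466 rad/s
tau = P / omega = 482 / 475.8466
= 1.0129 Nm


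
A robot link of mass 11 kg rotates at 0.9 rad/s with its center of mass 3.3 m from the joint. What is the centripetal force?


F = m * omega^2 * r
= 11 * 0.9^2 * 3.3
= 11 * 0.81 * 3.3
= 29.403 N


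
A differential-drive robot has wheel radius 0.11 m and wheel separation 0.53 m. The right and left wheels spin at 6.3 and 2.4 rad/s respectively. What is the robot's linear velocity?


vR = r*wR = 0.11*6.3 = 0.693 m/s
vL = r*wL = 0.11*2.4 = 0.264 m/s
v = (vR+vL)/2 = 0.4785 m/s
omega = (vR-vL)/L = 0.8094 rad/s
linear velocity = 0.4785 m/s


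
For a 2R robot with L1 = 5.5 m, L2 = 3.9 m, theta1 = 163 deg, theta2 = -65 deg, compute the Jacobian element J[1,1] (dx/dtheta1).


J[1,1] = -L1*sin(t1) - L2*sin(t1+t2)
= -5.5*sin(163) - 3.9*sin(98)
= -5.4701


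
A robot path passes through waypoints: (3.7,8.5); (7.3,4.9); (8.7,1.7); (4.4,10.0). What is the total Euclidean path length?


Segment lengths:
  seg1 = sqrt((3.6)^2 + (-3.6)^2) = 5.0912
  seg2 = sqrt((1.4)^2 + (-3.2)^2) = 3.4928
  seg3 = sqrt((-4.3)^2 + (8.3)^2) = 9.3477
Total = 17.9317


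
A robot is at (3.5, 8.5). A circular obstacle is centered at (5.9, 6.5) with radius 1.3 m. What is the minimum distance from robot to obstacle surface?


center_dist = sqrt((3.5-5.9)^2 + (8.5-6.5)^2)
= sqrt(5.76 + 4.0)
= 3.1241
min_dist = center_dist - radius = 3.1241 - 1.3 = 1.8241 m


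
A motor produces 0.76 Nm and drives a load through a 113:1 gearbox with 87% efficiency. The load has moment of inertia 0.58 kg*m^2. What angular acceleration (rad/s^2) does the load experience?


tau_out = tau_motor * N * eta
= 0.76 * 113 * 0.87 = 74.7156 Nm
alpha = tau_out / I = 74.7156 / 0.58
= 128.82 rad/s^2


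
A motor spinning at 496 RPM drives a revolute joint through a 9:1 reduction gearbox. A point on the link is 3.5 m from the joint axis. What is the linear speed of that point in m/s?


omega_motor = 496 * 2*pi/60 = 51.941 rad/s
omega_joint = omega_motor / 9 = 5.7712 rad/s
v = omega_joint * r = 5.7712 * 3.5
= 20.1993 m/s


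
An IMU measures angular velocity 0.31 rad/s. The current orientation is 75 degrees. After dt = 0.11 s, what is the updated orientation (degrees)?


delta_theta = w * dt = 0.31 * 0.11 = 0.0341 rad
= 1.9538 deg
theta_new = 75 + 1.9538 = 76.9538 deg


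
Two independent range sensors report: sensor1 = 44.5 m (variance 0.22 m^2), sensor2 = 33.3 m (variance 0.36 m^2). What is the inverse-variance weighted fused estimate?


w1 = (1/var1) / (1/var1 + 1/var2)
   = 4.5455 / (4.5455 + 2.7778) = 0.6207
w2 = 1 - w1 = 0.3793
fused = w1*s1 + w2*s2 = 27.6207 + 12.631
= 40.2517 m


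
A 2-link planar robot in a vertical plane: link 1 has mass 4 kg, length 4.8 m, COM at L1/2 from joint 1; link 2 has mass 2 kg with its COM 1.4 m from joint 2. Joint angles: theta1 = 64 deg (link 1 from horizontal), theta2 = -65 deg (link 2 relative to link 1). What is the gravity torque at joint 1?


Horizontal distance from joint 1 to link-1 COM:
  x_c1 = (L1/2)*cos(t1) = 2.4 * 0.4384 = 1.0521 m
Horizontal distance from joint 1 to link-2 COM:
  x_c2 = L1*cos(t1) + Lc2*cos(t1+t2)
       = 4.8*0.4384 + 1.4*0.9998 = 3.504 m
tau1 = m1*g*x_c1 + m2*g*x_c2
     = 4*9.81*1.0521 + 2*9.81*3.504
     = 41.284 + 68.7479
     = 110.0319 Nm


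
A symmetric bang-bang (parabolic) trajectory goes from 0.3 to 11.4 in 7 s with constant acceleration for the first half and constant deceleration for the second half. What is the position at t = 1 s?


Symmetric rest-to-rest: each phase covers (pf-p0)/2 in time T/2. 0.5*a*(T/2)^2 = (pf-p0)/2 => a = 4*(pf-p0)/T^2
a = 4*(11.4-0.3)/7^2 = 0.9061
t = 1 is in the acceleration phase (t <= T/2).
p = p0 + 0.5*a*t^2 = 0.3 + 0.5*0.9061*1^2
= 0.7531


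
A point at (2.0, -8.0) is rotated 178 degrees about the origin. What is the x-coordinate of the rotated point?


x' = x*cos(theta) - y*sin(theta)
cos(178 deg) = -0.9994, sin(178 deg) = 0.0349
x' = 2.0 * -0.9994 - -8.0 * 0.0349
= -1.9988 - -0.2792
= -1.7196


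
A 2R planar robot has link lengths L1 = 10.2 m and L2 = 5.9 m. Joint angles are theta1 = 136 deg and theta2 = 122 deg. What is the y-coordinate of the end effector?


Convert angles to radians: theta1 = 2.3736, theta2 = 2.1293
y = L1*sin(theta1) + L2*sin(theta1+theta2)
y = 7.0855 + -5.7711
y = 1.3144


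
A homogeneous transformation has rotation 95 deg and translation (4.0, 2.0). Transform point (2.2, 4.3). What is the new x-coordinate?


x' = cos(theta)*px - sin(theta)*py + tx
= -0.0872*2.2 - 0.9962*4.3 + 4.0
= -0.4754


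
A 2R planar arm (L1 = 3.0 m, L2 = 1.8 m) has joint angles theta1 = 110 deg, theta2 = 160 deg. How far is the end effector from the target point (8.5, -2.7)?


End effector via forward kinematics:
x = L1*cos(t1) + L2*cos(t1+t2) = -1.0261
y = L1*sin(t1) + L2*sin(t1+t2) = 1.0191
Distance to target:
d = sqrt((8.5 - -1.0261)^2 + (-2.7 - 1.0191)^2)
= sqrt(90.7458 + 13.8315)
= 10.2263 m


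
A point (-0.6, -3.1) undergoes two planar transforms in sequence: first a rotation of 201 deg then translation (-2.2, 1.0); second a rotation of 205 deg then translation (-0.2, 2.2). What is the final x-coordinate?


After transform 1:
x1 = cos(201)*-0.6 - sin(201)*-3.1 + -2.2 = -2.7508
y1 = sin(201)*-0.6 + cos(201)*-3.1 + 1.0 = 4.1091
After transform 2:
x2 = cos(205)*-2.7508 - sin(205)*4.1091 + -0.2
= 4.0297


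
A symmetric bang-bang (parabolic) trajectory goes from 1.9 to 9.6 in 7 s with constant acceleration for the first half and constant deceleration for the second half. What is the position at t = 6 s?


Symmetric rest-to-rest: each phase covers (pf-p0)/2 in time T/2. 0.5*a*(T/2)^2 = (pf-p0)/2 => a = 4*(pf-p0)/T^2
a = 4*(9.6-1.9)/7^2 = 0.6286
t = 6 is in the deceleration phase (t > T/2).
p = pf - 0.5*a*(T-t)^2 = 9.6 - 0.5*0.6286*1^2
= 9.2857


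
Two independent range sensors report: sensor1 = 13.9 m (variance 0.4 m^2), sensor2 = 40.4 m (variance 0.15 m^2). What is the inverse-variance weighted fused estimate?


w1 = (1/var1) / (1/var1 + 1/var2)
   = 2.5 / (2.5 + 6.6667) = 0.2727
w2 = 1 - w1 = 0.7273
fused = w1*s1 + w2*s2 = 3.7909 + 29.3818
= 33.1727 m


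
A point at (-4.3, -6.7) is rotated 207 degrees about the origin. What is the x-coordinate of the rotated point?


x' = x*cos(theta) - y*sin(theta)
cos(207 deg) = -0.891, sin(207 deg) = -0.454
x' = -4.3 * -0.891 - -6.7 * -0.454
= 3.8313 - 3.0417
= 0.7896


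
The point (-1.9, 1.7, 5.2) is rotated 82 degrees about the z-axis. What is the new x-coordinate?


Rotation about z-axis: x' = x*cos(theta) - y*sin(theta)
= -1.9 * 0.1392 - 1.7 * 0.9903
= -1.9479


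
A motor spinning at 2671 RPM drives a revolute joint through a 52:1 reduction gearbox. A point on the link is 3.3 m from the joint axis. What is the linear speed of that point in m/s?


omega_motor = 2671 * 2*pi/60 = 279.7065 rad/s
omega_joint = omega_motor / 52 = 5.379 rad/s
v = omega_joint * r = 5.379 * 3.3
= 17.7506 m/s


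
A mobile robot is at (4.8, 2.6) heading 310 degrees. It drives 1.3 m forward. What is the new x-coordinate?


x_new = x0 + d*cos(theta)
= 4.8 + 1.3*cos(310)
= 4.8 + 0.8356
= 5.6356


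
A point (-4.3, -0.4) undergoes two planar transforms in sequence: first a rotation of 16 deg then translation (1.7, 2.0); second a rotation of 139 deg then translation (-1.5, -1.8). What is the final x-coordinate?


After transform 1:
x1 = cos(16)*-4.3 - sin(16)*-0.4 + 1.7 = -2.3232
y1 = sin(16)*-4.3 + cos(16)*-0.4 + 2.0 = 0.4303
After transform 2:
x2 = cos(139)*-2.3232 - sin(139)*0.4303 + -1.5
= -0.029


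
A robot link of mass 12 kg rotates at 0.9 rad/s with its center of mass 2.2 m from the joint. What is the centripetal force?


F = m * omega^2 * r
= 12 * 0.9^2 * 2.2
= 12 * 0.81 * 2.2
= 21.384 N


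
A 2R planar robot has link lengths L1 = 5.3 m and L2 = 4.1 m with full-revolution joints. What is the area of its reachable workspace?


r_max = L1 + L2 = 9.4 m
r_min = |L1 - L2| = 1.2 m
Area = pi*(r_max^2 - r_min^2)
= pi*(88.36 - 1.44)
= pi * 86.92
= 273.0672 m^2


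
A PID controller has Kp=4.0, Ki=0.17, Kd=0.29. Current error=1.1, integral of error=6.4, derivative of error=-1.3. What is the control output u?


u = Kp*e + Ki*int(e) + Kd*de/dt
= 4.0*1.1 + 0.17*6.4 + 0.29*(-1.3)
= 4.4 + 1.088 + -0.377
= 5.111


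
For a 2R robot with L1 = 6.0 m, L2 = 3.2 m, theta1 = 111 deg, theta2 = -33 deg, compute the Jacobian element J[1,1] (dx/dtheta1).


J[1,1] = -L1*sin(t1) - L2*sin(t1+t2)
= -6.0*sin(111) - 3.2*sin(78)
= -8.7316


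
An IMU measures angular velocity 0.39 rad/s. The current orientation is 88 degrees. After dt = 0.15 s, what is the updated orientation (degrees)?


delta_theta = w * dt = 0.39 * 0.15 = 0.0585 rad
= 3.3518 deg
theta_new = 88 + 3.3518 = 91.3518 deg


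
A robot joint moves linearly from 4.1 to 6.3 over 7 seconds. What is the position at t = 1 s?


s = t/T = 1/7 = 0.1429
p(t) = p0 + (pf-p0)*s
= 4.1 + (6.3 - 4.1) * 0.1429
= 4.4143


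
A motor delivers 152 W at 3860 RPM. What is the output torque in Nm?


omega = 3860 * 2*pi/60 = 404.2183 rad/s
tau = P / omega = 152 / 404.2183
= 0.376 Nm


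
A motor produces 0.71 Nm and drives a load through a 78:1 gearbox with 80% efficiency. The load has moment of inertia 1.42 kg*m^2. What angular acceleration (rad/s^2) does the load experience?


tau_out = tau_motor * N * eta
= 0.71 * 78 * 0.8 = 44.304 Nm
alpha = tau_out / I = 44.304 / 1.42
= 31.2 rad/s^2


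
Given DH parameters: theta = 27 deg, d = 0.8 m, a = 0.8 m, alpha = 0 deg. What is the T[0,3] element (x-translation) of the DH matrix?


T[0,3] = a * cos(theta)
= 0.8 * cos(27 deg)
= 0.8 * 0.891
= 0.7128


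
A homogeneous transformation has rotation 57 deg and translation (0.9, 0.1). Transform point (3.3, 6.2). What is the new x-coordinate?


x' = cos(theta)*px - sin(theta)*py + tx
= 0.5446*3.3 - 0.8387*6.2 + 0.9
= -2.5024


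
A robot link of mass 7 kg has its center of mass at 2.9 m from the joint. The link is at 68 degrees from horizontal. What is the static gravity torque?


tau = m*g*L*cos(angle)
= 7 * 9.81 * 2.9 * cos(68 deg)
= 7 * 9.81 * 2.9 * 0.3746
= 74.6003 Nm


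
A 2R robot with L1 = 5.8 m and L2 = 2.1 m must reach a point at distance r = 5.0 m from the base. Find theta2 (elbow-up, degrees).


cos(theta2) = (r^2 - L1^2 - L2^2) / (2*L1*L2)
cos(theta2) = (25.0 - 33.64 - 4.41) / 24.36
cos(theta2) = -0.535714
theta2 = 122.3924 degrees


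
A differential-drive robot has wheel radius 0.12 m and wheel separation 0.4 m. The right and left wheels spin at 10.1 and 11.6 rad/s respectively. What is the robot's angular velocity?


vR = r*wR = 0.12*10.1 = 1.212 m/s
vL = r*wL = 0.12*11.6 = 1.392 m/s
v = (vR+vL)/2 = 1.302 m/s
omega = (vR-vL)/L = -0.45 rad/s
angular velocity = -0.45 rad/s


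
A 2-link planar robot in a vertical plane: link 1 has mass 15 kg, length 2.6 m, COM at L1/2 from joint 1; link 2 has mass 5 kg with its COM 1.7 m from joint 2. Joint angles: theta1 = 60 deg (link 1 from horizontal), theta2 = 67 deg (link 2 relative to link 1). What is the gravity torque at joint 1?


Horizontal distance from joint 1 to link-1 COM:
  x_c1 = (L1/2)*cos(t1) = 1.3 * 0.5 = 0.65 m
Horizontal distance from joint 1 to link-2 COM:
  x_c2 = L1*cos(t1) + Lc2*cos(t1+t2)
       = 2.6*0.5 + 1.7*-0.6018 = 0.2769 m
tau1 = m1*g*x_c1 + m2*g*x_c2
     = 15*9.81*0.65 + 5*9.81*0.2769
     = 95.6475 + 13.5827
     = 109.2302 Nm


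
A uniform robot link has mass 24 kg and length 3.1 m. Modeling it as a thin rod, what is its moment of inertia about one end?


I = (1/3) * m * L^2
= (1/3) * 24 * 3.1^2
= 0.333333 * 24 * 9.61
= 76.88 kg*m^2


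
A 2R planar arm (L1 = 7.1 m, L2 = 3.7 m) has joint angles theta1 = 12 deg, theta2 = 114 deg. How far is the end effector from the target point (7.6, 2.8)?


End effector via forward kinematics:
x = L1*cos(t1) + L2*cos(t1+t2) = 4.77
y = L1*sin(t1) + L2*sin(t1+t2) = 4.4695
Distance to target:
d = sqrt((7.6 - 4.77)^2 + (2.8 - 4.4695)^2)
= sqrt(8.0087 + 2.7874)
= 3.2857 m


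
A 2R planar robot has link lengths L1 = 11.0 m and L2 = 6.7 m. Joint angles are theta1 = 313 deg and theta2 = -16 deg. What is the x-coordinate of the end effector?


Convert angles to radians: theta1 = 5.4629, theta2 = -0.2793
x = L1*cos(theta1) + L2*cos(theta1+theta2)
x = 7.502 + 3.0417
x = 10.5437


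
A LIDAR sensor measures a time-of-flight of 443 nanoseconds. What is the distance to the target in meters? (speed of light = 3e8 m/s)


tof = 443 ns = 4.43e-07 s
dist = c * tof / 2
= 3e8 * 4.43e-07 / 2
= 66.45 m


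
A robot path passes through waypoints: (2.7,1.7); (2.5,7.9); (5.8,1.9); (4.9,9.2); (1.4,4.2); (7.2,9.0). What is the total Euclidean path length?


Segment lengths:
  seg1 = sqrt((-0.2)^2 + (6.2)^2) = 6.2032
  seg2 = sqrt((3.3)^2 + (-6.0)^2) = 6.8476
  seg3 = sqrt((-0.9)^2 + (7.3)^2) = 7.3553
  seg4 = sqrt((-3.5)^2 + (-5.0)^2) = 6.1033
  seg5 = sqrt((5.8)^2 + (4.8)^2) = 7.5286
Total = 34.038


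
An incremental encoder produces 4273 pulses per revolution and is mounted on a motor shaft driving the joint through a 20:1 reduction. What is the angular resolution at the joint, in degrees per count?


counts per rev = 4273
effective counts at joint = 4273 * 20 = 85460
resolution = 360 / 85460
= 0.0042 deg/count


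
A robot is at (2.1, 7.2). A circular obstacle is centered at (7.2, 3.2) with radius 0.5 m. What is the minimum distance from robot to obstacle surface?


center_dist = sqrt((2.1-7.2)^2 + (7.2-3.2)^2)
= sqrt(26.01 + 16.0)
= 6.4815
min_dist = center_dist - radius = 6.4815 - 0.5 = 5.9815 m


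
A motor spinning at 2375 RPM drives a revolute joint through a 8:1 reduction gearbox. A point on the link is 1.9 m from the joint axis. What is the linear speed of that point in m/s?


omega_motor = 2375 * 2*pi/60 = 248.7094 rad/s
omega_joint = omega_motor / 8 = 31.0887 rad/s
v = omega_joint * r = 31.0887 * 1.9
= 59.0685 m/s


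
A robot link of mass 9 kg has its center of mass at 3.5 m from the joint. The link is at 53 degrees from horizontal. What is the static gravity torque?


tau = m*g*L*cos(angle)
= 9 * 9.81 * 3.5 * cos(53 deg)
= 9 * 9.81 * 3.5 * 0.6018
= 185.9699 Nm


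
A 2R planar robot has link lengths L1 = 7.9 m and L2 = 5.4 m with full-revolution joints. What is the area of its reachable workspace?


r_max = L1 + L2 = 13.3 m
r_min = |L1 - L2| = 2.5 m
Area = pi*(r_max^2 - r_min^2)
= pi*(176.89 - 6.25)
= pi * 170.64
= 536.0814 m^2


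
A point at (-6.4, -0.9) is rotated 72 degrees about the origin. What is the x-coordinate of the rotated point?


x' = x*cos(theta) - y*sin(theta)
cos(72 deg) = 0.309, sin(72 deg) = 0.9511
x' = -6.4 * 0.309 - -0.9 * 0.9511
= -1.9777 - -0.856
= -1.1218


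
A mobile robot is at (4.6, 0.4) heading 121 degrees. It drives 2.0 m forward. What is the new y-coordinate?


y_new = y0 + d*sin(theta)
= 0.4 + 2.0*sin(121)
= 0.4 + 1.7143
= 2.1143


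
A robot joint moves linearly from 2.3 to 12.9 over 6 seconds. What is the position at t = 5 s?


s = t/T = 5/6 = 0.8333
p(t) = p0 + (pf-p0)*s
= 2.3 + (12.9 - 2.3) * 0.8333
= 11.1333


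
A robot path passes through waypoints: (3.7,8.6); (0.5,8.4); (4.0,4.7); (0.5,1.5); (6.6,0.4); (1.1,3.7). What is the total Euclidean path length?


Segment lengths:
  seg1 = sqrt((-3.2)^2 + (-0.2)^2) = 3.2062
  seg2 = sqrt((3.5)^2 + (-3.7)^2) = 5.0931
  seg3 = sqrt((-3.5)^2 + (-3.2)^2) = 4.7424
  seg4 = sqrt((6.1)^2 + (-1.1)^2) = 6.1984
  seg5 = sqrt((-5.5)^2 + (3.3)^2) = 6.414
Total = 25.6542


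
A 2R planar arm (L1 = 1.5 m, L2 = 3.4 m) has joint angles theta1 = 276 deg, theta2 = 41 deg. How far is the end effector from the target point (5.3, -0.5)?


End effector via forward kinematics:
x = L1*cos(t1) + L2*cos(t1+t2) = 2.6434
y = L1*sin(t1) + L2*sin(t1+t2) = -3.8106
Distance to target:
d = sqrt((5.3 - 2.6434)^2 + (-0.5 - -3.8106)^2)
= sqrt(7.0575 + 10.9599)
= 4.2447 m


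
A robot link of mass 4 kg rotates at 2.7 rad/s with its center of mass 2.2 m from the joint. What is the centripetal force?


F = m * omega^2 * r
= 4 * 2.7^2 * 2.2
= 4 * 7.29 * 2.2
= 64.152 N


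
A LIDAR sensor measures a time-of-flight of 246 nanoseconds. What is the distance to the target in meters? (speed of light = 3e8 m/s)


tof = 246 ns = 2.46e-07 s
dist = c * tof / 2
= 3e8 * 2.46e-07 / 2
= 36.9 m


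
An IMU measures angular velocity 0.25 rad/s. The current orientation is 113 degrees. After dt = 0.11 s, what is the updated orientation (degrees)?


delta_theta = w * dt = 0.25 * 0.11 = 0.0275 rad
= 1.5756 deg
theta_new = 113 + 1.5756 = 114.5756 deg


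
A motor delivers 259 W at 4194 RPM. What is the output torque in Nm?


omega = 4194 * 2*pi/60 = 439.1947 rad/s
tau = P / omega = 259 / 439.1947
= 0.5897 Nm


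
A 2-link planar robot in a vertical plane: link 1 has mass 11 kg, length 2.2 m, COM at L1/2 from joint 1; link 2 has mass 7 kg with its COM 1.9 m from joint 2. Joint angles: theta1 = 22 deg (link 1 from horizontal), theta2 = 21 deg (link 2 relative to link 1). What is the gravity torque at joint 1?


Horizontal distance from joint 1 to link-1 COM:
  x_c1 = (L1/2)*cos(t1) = 1.1 * 0.9272 = 1.0199 m
Horizontal distance from joint 1 to link-2 COM:
  x_c2 = L1*cos(t1) + Lc2*cos(t1+t2)
       = 2.2*0.9272 + 1.9*0.7314 = 3.4294 m
tau1 = m1*g*x_c1 + m2*g*x_c2
     = 11*9.81*1.0199 + 7*9.81*3.4294
     = 110.0577 + 235.4953
     = 345.5529 Nm


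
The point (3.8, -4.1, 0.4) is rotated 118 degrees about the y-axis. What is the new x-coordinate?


Rotation about y-axis: x' = x*cos(theta) + z*sin(theta)
= 3.8 * -0.4695 + 0.4 * 0.8829
= -1.4308
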